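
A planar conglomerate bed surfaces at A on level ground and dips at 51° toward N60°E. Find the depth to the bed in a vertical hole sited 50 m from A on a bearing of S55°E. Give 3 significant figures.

The hole lies 65° from the dip direction, so the down-dip offset is 50 × cos 65° = 21.13 m.
Depth = down-dip offset × tan(dip) = 21.13 × tan 51° = 21.13 × 1.2349
Depth = 26.09 m

26.1 m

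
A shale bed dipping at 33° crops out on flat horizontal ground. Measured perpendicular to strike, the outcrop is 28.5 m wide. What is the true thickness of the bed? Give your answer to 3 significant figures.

15.5 m

True thickness t = w · sin(dip) = 28.5 × sin 33°
t = 28.5 × 0.5446 = 15.522 m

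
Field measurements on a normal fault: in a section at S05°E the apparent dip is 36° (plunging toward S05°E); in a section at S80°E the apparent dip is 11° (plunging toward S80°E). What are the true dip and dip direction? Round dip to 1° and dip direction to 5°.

true dip 36°, dip direction 175°

The two traces are lines in the plane: v₁ = (sin 175°·cos 36°, cos 175°·cos 36°, −sin 36°), v₂ = (sin 100°·cos 11°, cos 100°·cos 11°, −sin 11°).
n = v₁ × v₂ = (0.054, -0.555, 0.767) (taken with n_z > 0).
tan δ = √(n_x²+n_y²)/n_z = 0.557/0.767, so δ = 36.0°.
Dip direction = azimuth of (n_x, n_y) = atan2(0.054, -0.555) = 174°.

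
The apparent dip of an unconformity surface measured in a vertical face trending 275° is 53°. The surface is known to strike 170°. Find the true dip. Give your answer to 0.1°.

β = acute angle between strike 170° and section 275° = 75°.
tan δ = tan α / sin β = tan 53° / sin 75° = 1.3270 / 0.9659 = 1.3739
true dip = arctan 1.3739 = 53.95°

53.9°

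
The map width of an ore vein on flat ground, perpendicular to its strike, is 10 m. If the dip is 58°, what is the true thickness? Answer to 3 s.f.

8.48 m

True thickness t = w · sin(dip) = 10 × sin 58°
t = 10 × 0.8480 = 8.480 m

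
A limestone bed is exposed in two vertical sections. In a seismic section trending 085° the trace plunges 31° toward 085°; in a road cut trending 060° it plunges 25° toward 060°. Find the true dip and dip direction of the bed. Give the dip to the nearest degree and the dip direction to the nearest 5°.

Each apparent-dip line lies in the plane. As unit vectors (x east, y north, z up), v₁ plunges 31°→085° and v₂ plunges 25°→060°.
The plane normal is n = v₁ × v₂ ∝ (0.202, -0.043, 0.328).
True dip = arccos(n_z / |n|) = arccos(0.8466) = 32.2°.
The horizontal component of n points toward azimuth atan2(n_x, n_y) = 102°, the dip direction.

true dip 32°, dip direction 100°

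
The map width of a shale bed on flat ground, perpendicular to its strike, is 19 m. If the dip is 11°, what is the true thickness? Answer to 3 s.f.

True thickness t = w · sin(dip) = 19 × sin 11°
t = 19 × 0.1908 = 3.625 m

3.63 m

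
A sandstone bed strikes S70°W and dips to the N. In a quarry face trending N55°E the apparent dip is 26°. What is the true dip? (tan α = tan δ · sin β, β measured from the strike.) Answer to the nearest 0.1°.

62.0°

The section is 15° from the strike.
tan(true dip) = tan 26° / sin 15° = 1.8845
true dip = arctan 1.8845 = 62.05°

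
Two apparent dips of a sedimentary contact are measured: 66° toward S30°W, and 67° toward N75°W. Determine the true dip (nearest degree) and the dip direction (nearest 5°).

Represent each trace as a vector plunging at its apparent dip toward its trend (east-north-up frame): v₁ = (-0.203, -0.352, -0.914), v₂ = (-0.377, 0.101, -0.921).
n = v₁ × v₂ = (-0.417, -0.158, 0.154) (taken with n_z > 0).
tan δ = √(n_x²+n_y²)/n_z = 0.445/0.154, so δ = 71.0°.
Dip direction = atan2(-0.417, -0.158) = 249° (azimuth of n's horizontal projection).

true dip 71°, dip direction 250°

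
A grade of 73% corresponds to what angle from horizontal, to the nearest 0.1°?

36.1°

tan θ = 73/100 = 0.7300
θ = arctan(0.7300) = 36.13°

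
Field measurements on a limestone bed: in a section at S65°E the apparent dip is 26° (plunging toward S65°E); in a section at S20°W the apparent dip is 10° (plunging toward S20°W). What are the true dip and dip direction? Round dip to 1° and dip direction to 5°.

Each apparent-dip line lies in the plane. As unit vectors (x east, y north, z up), v₁ plunges 26°→S65°E and v₂ plunges 10°→S20°W.
The plane normal is n = v₁ × v₂ ∝ (0.340, -0.289, 0.882).
True dip = arccos(n_z / |n|) = arccos(0.8923) = 26.8°.
Dip direction = atan2(0.340, -0.289) = 130° (azimuth of n's horizontal projection).

true dip 27°, dip direction 130°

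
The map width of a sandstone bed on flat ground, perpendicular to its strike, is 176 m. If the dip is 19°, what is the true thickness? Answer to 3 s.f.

57.3 m

True thickness t = w · sin(dip) = 176 × sin 19°
t = 176 × 0.3256 = 57.300 m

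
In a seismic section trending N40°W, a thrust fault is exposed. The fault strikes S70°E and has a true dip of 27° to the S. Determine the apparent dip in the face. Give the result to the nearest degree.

14°

Angle between strike (S70°E) and section (N40°W): β = 30°.
tan α = tan 27° × sin 30° = 0.5095 × 0.5000 = 0.2548
apparent dip = arctan 0.2548 = 14.29°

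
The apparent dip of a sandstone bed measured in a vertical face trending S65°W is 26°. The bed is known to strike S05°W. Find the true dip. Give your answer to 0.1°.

29.4°

β = acute angle between strike S05°W and section S65°W = 60°.
tan δ = tan α / sin β = tan 26° / sin 60° = 0.4877 / 0.8660 = 0.5632
δ = arctan(0.5632) = 29.39°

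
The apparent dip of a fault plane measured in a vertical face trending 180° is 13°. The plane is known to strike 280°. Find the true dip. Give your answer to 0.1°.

13.2°

β = acute angle between strike 280° and section 180° = 80°.
tan(true dip) = tan 13° / sin 80° = 0.2344
δ = arctan(0.2344) = 13.19°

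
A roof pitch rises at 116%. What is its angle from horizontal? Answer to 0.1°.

49.2°

tan θ = 116/100 = 1.1600
θ = arctan(1.1600) = 49.24°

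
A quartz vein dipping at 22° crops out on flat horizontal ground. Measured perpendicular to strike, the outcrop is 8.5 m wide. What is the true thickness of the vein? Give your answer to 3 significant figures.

True thickness t = w · sin(dip) = 8.5 × sin 22°
t = 8.5 × 0.3746 = 3.184 m

3.18 m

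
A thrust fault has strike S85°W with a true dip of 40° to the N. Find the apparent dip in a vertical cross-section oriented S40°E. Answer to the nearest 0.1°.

34.5°

The section lies 55° from the strike.
tan(apparent dip) = tan 40° · sin 55° = 0.6874
α = arctan(0.6874) = 34.50°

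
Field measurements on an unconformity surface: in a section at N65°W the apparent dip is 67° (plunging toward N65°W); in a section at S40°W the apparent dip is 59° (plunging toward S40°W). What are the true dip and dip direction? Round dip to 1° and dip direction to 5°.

true dip 69°, dip direction 270°

The two traces are lines in the plane: v₁ = (sin 295°·cos 67°, cos 295°·cos 67°, −sin 67°), v₂ = (sin 220°·cos 59°, cos 220°·cos 59°, −sin 59°).
n = v₁ × v₂ = (-0.505, 0.001, 0.194) (taken with n_z > 0).
True dip = arccos(n_z / |n|) = arccos(0.3594) = 68.9°.
Dip direction = atan2(-0.505, 0.001) = 270° (azimuth of n's horizontal projection).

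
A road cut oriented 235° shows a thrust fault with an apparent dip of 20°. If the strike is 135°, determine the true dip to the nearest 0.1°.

β = acute angle between strike 135° and section 235° = 80°.
tan(true dip) = tan 20° / sin 80° = 0.3696
true dip = arctan 0.3696 = 20.28°

20.3°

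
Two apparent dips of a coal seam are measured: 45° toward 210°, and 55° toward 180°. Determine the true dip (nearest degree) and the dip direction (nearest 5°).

true dip 56°, dip direction 160°

The two traces are lines in the plane: v₁ = (sin 210°·cos 45°, cos 210°·cos 45°, −sin 45°), v₂ = (sin 180°·cos 55°, cos 180°·cos 55°, −sin 55°).
The plane normal is n = v₁ × v₂ ∝ (0.096, -0.290, 0.203).
True dip = arccos(n_z / |n|) = arccos(0.5535) = 56.4°.
The horizontal component of n points toward azimuth atan2(n_x, n_y) = 162°, the dip direction.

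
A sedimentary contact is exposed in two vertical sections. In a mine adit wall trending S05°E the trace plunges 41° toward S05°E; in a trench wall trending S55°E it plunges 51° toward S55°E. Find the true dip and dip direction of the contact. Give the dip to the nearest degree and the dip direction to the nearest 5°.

true dip 51°, dip direction 130°

Each apparent-dip line lies in the plane. As unit vectors (x east, y north, z up), v₁ plunges 41°→S05°E and v₂ plunges 51°→S55°E.
The plane normal is n = v₁ × v₂ ∝ (0.347, -0.287, 0.364).
Dip δ = arctan(|n_h|/n_z) = arctan(0.451/0.364) = 51.1°.
The horizontal component of n points toward azimuth atan2(n_x, n_y) = 130°, the dip direction.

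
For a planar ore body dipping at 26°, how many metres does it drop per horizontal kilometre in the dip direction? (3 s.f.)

drop per km = 1000 × tan 26° = 1000 × 0.4877

488 m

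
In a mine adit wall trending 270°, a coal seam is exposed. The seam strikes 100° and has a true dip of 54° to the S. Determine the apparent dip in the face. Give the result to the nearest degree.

The strike is 100° and the section trends 270°; the acute angle between them is β = 10°.
tan α = tan 54° × sin 10° = 1.3764 × 0.1736 = 0.2390
α = arctan(0.2390) = 13.44°

13°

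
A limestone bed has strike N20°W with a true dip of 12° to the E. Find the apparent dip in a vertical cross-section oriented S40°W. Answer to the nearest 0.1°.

The strike is N20°W and the section trends S40°W; the acute angle between them is β = 60°.
tan α = tan 12° × sin 60° = 0.2126 × 0.8660 = 0.1841
α = arctan(0.1841) = 10.43°

10.4°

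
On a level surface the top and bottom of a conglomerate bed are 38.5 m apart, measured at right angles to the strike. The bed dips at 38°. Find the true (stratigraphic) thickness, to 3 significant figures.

True thickness t = w · sin(dip) = 38.5 × sin 38°
t = 38.5 × 0.6157 = 23.703 m

23.7 m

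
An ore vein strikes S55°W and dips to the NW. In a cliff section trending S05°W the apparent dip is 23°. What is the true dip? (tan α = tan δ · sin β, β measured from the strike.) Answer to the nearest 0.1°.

β = acute angle between strike S55°W and section S05°W = 50°.
tan(true dip) = tan 23° / sin 50° = 0.5541
true dip = arctan 0.5541 = 28.99°

29.0°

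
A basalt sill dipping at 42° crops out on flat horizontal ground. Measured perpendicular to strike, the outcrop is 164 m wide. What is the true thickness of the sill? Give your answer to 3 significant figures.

110 m

True thickness t = w · sin(dip) = 164 × sin 42°
t = 164 × 0.6691 = 109.737 m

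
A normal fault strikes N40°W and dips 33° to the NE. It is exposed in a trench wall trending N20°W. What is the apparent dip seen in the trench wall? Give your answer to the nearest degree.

The strike is N40°W and the section trends N20°W; the acute angle between them is β = 20°.
tan α = tan 33° × sin 20° = 0.6494 × 0.3420 = 0.2221
apparent dip = arctan 0.2221 = 12.52°

13°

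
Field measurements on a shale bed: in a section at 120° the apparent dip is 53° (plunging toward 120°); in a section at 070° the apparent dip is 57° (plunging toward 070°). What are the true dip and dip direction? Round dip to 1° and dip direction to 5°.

true dip 58°, dip direction 085°

Represent each trace as a vector plunging at its apparent dip toward its trend (east-north-up frame): v₁ = (0.521, -0.301, -0.799), v₂ = (0.512, 0.186, -0.839).
Cross product v₁ × v₂ gives the pole to the plane: n ∝ (0.401, 0.028, 0.251).
True dip = arccos(n_z / |n|) = arccos(0.5296) = 58.0°.
The horizontal component of n points toward azimuth atan2(n_x, n_y) = 86°, the dip direction.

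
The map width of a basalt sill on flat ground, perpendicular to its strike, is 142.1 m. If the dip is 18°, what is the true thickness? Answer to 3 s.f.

True thickness t = w · sin(dip) = 142.1 × sin 18°
t = 142.1 × 0.3090 = 43.911 m

43.9 m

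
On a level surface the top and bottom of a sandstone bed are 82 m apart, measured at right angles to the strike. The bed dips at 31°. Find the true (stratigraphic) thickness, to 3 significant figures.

42.2 m

True thickness t = w · sin(dip) = 82 × sin 31°
t = 82 × 0.5150 = 42.233 m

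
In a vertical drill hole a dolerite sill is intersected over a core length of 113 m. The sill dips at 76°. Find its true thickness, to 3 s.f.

27.3 m

True thickness t = h · cos(dip) = 113 × cos 76°
t = 113 × 0.2419 = 27.337 m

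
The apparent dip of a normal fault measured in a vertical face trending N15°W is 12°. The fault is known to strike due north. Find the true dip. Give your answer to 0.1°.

The section is 15° from the strike.
tan(true dip) = tan 12° / sin 15° = 0.8213
true dip = arctan 0.8213 = 39.39°

39.4°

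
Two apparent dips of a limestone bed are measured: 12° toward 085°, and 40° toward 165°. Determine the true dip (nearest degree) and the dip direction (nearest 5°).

Represent each trace as a vector plunging at its apparent dip toward its trend (east-north-up frame): v₁ = (0.974, 0.085, -0.208), v₂ = (0.198, -0.740, -0.643).
The plane normal is n = v₁ × v₂ ∝ (0.209, -0.585, 0.738).
True dip = arccos(n_z / |n|) = arccos(0.7650) = 40.1°.
The horizontal component of n points toward azimuth atan2(n_x, n_y) = 160°, the dip direction.

true dip 40°, dip direction 160°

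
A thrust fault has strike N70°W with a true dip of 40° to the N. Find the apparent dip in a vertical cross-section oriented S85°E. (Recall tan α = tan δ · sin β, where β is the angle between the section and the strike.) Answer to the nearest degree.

The section lies 15° from the strike.
tan(apparent dip) = tan 40° · sin 15° = 0.2172
α = arctan(0.2172) = 12.25°

12°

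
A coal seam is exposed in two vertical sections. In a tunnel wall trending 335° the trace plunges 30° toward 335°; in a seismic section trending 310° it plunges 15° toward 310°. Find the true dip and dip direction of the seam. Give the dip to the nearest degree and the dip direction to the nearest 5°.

true dip 40°, dip direction 020°

The two traces are lines in the plane: v₁ = (sin 335°·cos 30°, cos 335°·cos 30°, −sin 30°), v₂ = (sin 310°·cos 15°, cos 310°·cos 15°, −sin 15°).
n = v₁ × v₂ = (0.107, 0.275, 0.354) (taken with n_z > 0).
tan δ = √(n_x²+n_y²)/n_z = 0.295/0.354, so δ = 39.9°.
Dip direction = azimuth of (n_x, n_y) = atan2(0.107, 0.275) = 21°.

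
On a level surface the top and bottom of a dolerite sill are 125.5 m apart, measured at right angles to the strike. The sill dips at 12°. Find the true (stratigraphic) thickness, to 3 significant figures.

26.1 m

True thickness t = w · sin(dip) = 125.5 × sin 12°
t = 125.5 × 0.2079 = 26.093 m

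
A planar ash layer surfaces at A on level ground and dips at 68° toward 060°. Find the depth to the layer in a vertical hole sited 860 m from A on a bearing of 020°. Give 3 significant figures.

1630 m

The hole lies 40° from the dip direction, so the down-dip offset is 860 × cos 40° = 658.80 m.
Depth = down-dip offset × tan(dip) = 658.80 × tan 68° = 658.80 × 2.4751
Depth = 1630.58 m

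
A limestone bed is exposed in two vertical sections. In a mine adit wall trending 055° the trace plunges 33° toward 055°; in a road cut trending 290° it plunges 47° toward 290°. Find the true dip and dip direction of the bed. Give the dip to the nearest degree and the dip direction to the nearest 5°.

true dip 62°, dip direction 345°

Represent each trace as a vector plunging at its apparent dip toward its trend (east-north-up frame): v₁ = (0.687, 0.481, -0.545), v₂ = (-0.641, 0.233, -0.731).
n = v₁ × v₂ = (-0.225, 0.851, 0.469) (taken with n_z > 0).
tan δ = √(n_x²+n_y²)/n_z = 0.881/0.469, so δ = 62.0°.
Dip direction = azimuth of (n_x, n_y) = atan2(-0.225, 0.851) = 345°.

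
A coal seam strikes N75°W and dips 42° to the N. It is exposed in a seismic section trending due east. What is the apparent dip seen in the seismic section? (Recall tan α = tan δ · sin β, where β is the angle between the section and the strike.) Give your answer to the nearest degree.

13°

The strike is N75°W and the section trends due east; the acute angle between them is β = 15°.
tan α = tan 42° × sin 15° = 0.9004 × 0.2588 = 0.2330
apparent dip = arctan 0.2330 = 13.12°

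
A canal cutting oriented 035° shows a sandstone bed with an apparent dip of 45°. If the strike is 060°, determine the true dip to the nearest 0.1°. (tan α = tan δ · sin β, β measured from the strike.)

67.1°

β = acute angle between strike 060° and section 035° = 25°.
tan(true dip) = tan 45° / sin 25° = 2.3662
δ = arctan(2.3662) = 67.09°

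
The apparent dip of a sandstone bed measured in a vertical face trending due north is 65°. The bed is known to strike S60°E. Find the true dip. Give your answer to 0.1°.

The section is 60° from the strike.
tan δ = tan α / sin β = tan 65° / sin 60° = 2.1445 / 0.8660 = 2.4763
true dip = arctan 2.4763 = 68.01°

68.0°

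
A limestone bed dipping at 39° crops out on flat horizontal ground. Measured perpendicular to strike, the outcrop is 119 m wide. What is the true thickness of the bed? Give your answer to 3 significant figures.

74.9 m

True thickness t = w · sin(dip) = 119 × sin 39°
t = 119 × 0.6293 = 74.889 m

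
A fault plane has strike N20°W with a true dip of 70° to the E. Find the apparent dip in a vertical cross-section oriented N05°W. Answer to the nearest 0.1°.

The section lies 15° from the strike.
tan α = tan 70° × sin 15° = 2.7475 × 0.2588 = 0.7111
apparent dip = arctan 0.7111 = 35.42°

35.4°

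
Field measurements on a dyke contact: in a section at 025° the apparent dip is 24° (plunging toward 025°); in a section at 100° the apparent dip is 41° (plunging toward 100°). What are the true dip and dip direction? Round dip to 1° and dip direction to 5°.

Each apparent-dip line lies in the plane. As unit vectors (x east, y north, z up), v₁ plunges 24°→025° and v₂ plunges 41°→100°.
Cross product v₁ × v₂ gives the pole to the plane: n ∝ (0.596, 0.049, 0.666).
True dip = arccos(n_z / |n|) = arccos(0.7438) = 41.9°.
Dip direction = atan2(0.596, 0.049) = 85° (azimuth of n's horizontal projection).

true dip 42°, dip direction 085°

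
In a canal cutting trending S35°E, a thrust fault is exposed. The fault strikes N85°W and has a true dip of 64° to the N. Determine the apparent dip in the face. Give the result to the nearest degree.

58°

Angle between strike (N85°W) and section (S35°E): β = 50°.
tan α = tan 64° × sin 50° = 2.0503 × 0.7660 = 1.5706
α = arctan(1.5706) = 57.52°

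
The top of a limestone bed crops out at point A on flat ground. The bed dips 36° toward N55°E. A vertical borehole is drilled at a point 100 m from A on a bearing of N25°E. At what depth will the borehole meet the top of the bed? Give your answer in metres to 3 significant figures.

62.9 m

The hole lies 30° from the dip direction, so the down-dip offset is 100 × cos 30° = 86.60 m.
Depth = down-dip offset × tan(dip) = 86.60 × tan 36° = 86.60 × 0.7265
Depth = 62.92 m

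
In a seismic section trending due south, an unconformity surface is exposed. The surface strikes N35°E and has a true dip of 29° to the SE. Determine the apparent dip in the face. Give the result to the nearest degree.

Angle between strike (N35°E) and section (due south): β = 35°.
tan α = tan 29° × sin 35° = 0.5543 × 0.5736 = 0.3179
α = arctan(0.3179) = 17.64°

18°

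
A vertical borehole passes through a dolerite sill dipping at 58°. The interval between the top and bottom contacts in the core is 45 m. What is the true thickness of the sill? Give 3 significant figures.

True thickness t = h · cos(dip) = 45 × cos 58°
t = 45 × 0.5299 = 23.846 m

23.8 m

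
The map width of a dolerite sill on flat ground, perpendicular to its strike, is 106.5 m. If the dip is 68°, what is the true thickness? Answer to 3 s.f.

98.7 m

True thickness t = w · sin(dip) = 106.5 × sin 68°
t = 106.5 × 0.9272 = 98.745 m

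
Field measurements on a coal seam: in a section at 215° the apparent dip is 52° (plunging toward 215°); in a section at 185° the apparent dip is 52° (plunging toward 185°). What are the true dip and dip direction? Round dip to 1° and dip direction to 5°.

true dip 53°, dip direction 200°

The two traces are lines in the plane: v₁ = (sin 215°·cos 52°, cos 215°·cos 52°, −sin 52°), v₂ = (sin 185°·cos 52°, cos 185°·cos 52°, −sin 52°).
n = v₁ × v₂ = (-0.086, -0.236, 0.190) (taken with n_z > 0).
tan δ = √(n_x²+n_y²)/n_z = 0.251/0.190, so δ = 53.0°.
Dip direction = atan2(-0.086, -0.236) = 200° (azimuth of n's horizontal projection).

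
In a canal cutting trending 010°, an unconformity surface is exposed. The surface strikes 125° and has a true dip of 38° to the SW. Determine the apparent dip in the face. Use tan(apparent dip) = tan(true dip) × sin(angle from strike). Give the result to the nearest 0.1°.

35.3°

The section lies 65° from the strike.
tan(apparent dip) = tan 38° · sin 65° = 0.7081
α = arctan(0.7081) = 35.30°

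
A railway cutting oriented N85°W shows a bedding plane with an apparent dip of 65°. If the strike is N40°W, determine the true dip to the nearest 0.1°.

71.8°

β = acute angle between strike N40°W and section N85°W = 45°.
tan(true dip) = tan 65° / sin 45° = 3.0328
δ = arctan(3.0328) = 71.75°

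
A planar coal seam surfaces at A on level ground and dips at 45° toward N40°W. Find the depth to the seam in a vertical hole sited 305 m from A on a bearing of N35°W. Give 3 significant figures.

The hole lies 5° from the dip direction, so the down-dip offset is 305 × cos 5° = 303.84 m.
Depth = down-dip offset × tan(dip) = 303.84 × tan 45° = 303.84 × 1.0000
Depth = 303.84 m

304 m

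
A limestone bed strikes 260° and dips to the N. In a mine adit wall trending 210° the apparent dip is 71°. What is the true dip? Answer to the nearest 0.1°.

75.2°

β = acute angle between strike 260° and section 210° = 50°.
tan(true dip) = tan 71° / sin 50° = 3.7912
δ = arctan(3.7912) = 75.22°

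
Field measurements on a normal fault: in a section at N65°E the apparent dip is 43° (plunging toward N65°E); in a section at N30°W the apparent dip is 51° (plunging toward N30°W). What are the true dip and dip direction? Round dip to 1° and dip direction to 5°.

The two traces are lines in the plane: v₁ = (sin 65°·cos 43°, cos 65°·cos 43°, −sin 43°), v₂ = (sin 330°·cos 51°, cos 330°·cos 51°, −sin 51°).
The plane normal is n = v₁ × v₂ ∝ (0.131, 0.730, 0.459).
tan δ = √(n_x²+n_y²)/n_z = 0.741/0.459, so δ = 58.3°.
Dip direction = atan2(0.131, 0.730) = 10° (azimuth of n's horizontal projection).

true dip 58°, dip direction 010°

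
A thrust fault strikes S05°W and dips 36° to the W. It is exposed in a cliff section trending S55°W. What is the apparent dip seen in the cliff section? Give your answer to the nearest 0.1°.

29.1°

The strike is S05°W and the section trends S55°W; the acute angle between them is β = 50°.
tan(apparent dip) = tan 36° · sin 50° = 0.5566
apparent dip = arctan 0.5566 = 29.10°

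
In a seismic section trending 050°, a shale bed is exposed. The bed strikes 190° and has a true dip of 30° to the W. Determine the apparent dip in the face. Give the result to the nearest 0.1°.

20.4°

The strike is 190° and the section trends 050°; the acute angle between them is β = 40°.
tan α = tan 30° × sin 40° = 0.5774 × 0.6428 = 0.3711
α = arctan(0.3711) = 20.36°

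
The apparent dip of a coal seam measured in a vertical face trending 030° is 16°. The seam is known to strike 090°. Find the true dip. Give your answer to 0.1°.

18.3°

β = acute angle between strike 090° and section 030° = 60°.
tan δ = tan α / sin β = tan 16° / sin 60° = 0.2867 / 0.8660 = 0.3311
δ = arctan(0.3311) = 18.32°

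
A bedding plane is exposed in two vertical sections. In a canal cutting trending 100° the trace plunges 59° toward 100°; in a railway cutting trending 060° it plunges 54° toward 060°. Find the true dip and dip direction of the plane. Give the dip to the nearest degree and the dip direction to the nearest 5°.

The two traces are lines in the plane: v₁ = (sin 100°·cos 59°, cos 100°·cos 59°, −sin 59°), v₂ = (sin 60°·cos 54°, cos 60°·cos 54°, −sin 54°).
n = v₁ × v₂ = (0.324, -0.026, 0.195) (taken with n_z > 0).
tan δ = √(n_x²+n_y²)/n_z = 0.325/0.195, so δ = 59.1°.
The horizontal component of n points toward azimuth atan2(n_x, n_y) = 95°, the dip direction.

true dip 59°, dip direction 095°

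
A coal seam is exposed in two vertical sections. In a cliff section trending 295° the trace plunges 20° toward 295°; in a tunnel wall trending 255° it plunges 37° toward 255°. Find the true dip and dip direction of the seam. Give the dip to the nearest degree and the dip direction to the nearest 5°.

The two traces are lines in the plane: v₁ = (sin 295°·cos 20°, cos 295°·cos 20°, −sin 20°), v₂ = (sin 255°·cos 37°, cos 255°·cos 37°, −sin 37°).
n = v₁ × v₂ = (-0.310, -0.249, 0.482) (taken with n_z > 0).
True dip = arccos(n_z / |n|) = arccos(0.7720) = 39.5°.
Dip direction = atan2(-0.310, -0.249) = 231° (azimuth of n's horizontal projection).

true dip 39°, dip direction 230°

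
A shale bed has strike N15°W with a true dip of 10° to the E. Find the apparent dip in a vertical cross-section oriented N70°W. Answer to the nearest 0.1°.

8.2°

Angle between strike (N15°W) and section (N70°W): β = 55°.
tan(apparent dip) = tan 10° · sin 55° = 0.1444
α = arctan(0.1444) = 8.22°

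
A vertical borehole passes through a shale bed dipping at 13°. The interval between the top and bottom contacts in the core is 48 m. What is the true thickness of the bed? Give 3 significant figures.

True thickness t = h · cos(dip) = 48 × cos 13°
t = 48 × 0.9744 = 46.770 m

46.8 m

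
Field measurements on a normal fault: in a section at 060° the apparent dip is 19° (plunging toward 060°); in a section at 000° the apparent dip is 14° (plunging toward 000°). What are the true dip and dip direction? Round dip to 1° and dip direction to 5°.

true dip 20°, dip direction 045°

Each apparent-dip line lies in the plane. As unit vectors (x east, y north, z up), v₁ plunges 19°→060° and v₂ plunges 14°→000°.
n = v₁ × v₂ = (0.202, 0.198, 0.795) (taken with n_z > 0).
Dip δ = arctan(|n_h|/n_z) = arctan(0.283/0.795) = 19.6°.
Dip direction = atan2(0.202, 0.198) = 45° (azimuth of n's horizontal projection).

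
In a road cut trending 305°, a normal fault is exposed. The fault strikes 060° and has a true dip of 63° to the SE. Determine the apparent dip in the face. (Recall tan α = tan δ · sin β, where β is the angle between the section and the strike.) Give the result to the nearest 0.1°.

Angle between strike (060°) and section (305°): β = 65°.
tan α = tan 63° × sin 65° = 1.9626 × 0.9063 = 1.7787
α = arctan(1.7787) = 60.66°

60.7°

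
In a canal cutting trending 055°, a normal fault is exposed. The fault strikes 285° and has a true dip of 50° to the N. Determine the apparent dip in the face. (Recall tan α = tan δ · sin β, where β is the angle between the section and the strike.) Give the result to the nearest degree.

The section lies 50° from the strike.
tan(apparent dip) = tan 50° · sin 50° = 0.9129
apparent dip = arctan 0.9129 = 42.39°

42°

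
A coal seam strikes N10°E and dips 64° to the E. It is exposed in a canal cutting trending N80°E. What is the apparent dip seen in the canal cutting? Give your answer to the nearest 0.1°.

62.6°

The section lies 70° from the strike.
tan α = tan 64° × sin 70° = 2.0503 × 0.9397 = 1.9267
α = arctan(1.9267) = 62.57°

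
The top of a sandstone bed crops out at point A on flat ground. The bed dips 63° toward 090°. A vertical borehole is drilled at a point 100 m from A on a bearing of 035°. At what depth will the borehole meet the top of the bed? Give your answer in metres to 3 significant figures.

113 m

The hole lies 55° from the dip direction, so the down-dip offset is 100 × cos 55° = 57.36 m.
Depth = down-dip offset × tan(dip) = 57.36 × tan 63° = 57.36 × 1.9626
Depth = 112.57 m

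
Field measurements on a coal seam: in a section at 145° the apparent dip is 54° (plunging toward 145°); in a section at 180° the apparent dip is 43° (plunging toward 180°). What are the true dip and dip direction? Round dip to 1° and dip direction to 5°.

Represent each trace as a vector plunging at its apparent dip toward its trend (east-north-up frame): v₁ = (0.337, -0.481, -0.809), v₂ = (0.000, -0.731, -0.682).
The plane normal is n = v₁ × v₂ ∝ (0.263, -0.230, 0.247).
Dip δ = arctan(|n_h|/n_z) = arctan(0.350/0.247) = 54.8°.
Dip direction = azimuth of (n_x, n_y) = atan2(0.263, -0.230) = 131°.

true dip 55°, dip direction 130°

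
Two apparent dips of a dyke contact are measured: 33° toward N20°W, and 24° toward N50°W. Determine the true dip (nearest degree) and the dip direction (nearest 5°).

true dip 35°, dip direction 000°

Represent each trace as a vector plunging at its apparent dip toward its trend (east-north-up frame): v₁ = (-0.287, 0.788, -0.545), v₂ = (-0.700, 0.587, -0.407).
The plane normal is n = v₁ × v₂ ∝ (-0.001, 0.264, 0.383).
Dip δ = arctan(|n_h|/n_z) = arctan(0.264/0.383) = 34.6°.
The horizontal component of n points toward azimuth atan2(n_x, n_y) = 360°, the dip direction.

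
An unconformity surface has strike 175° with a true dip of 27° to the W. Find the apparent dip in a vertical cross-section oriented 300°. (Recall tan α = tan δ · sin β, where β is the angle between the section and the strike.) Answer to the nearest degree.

The strike is 175° and the section trends 300°; the acute angle between them is β = 55°.
tan(apparent dip) = tan 27° · sin 55° = 0.4174
apparent dip = arctan 0.4174 = 22.65°

23°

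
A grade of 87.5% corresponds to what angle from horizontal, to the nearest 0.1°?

41.2°

tan θ = 87.5/100 = 0.8750
θ = arctan(0.8750) = 41.19°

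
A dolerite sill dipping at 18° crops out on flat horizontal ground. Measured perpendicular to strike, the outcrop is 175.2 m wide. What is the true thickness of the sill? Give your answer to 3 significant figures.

True thickness t = w · sin(dip) = 175.2 × sin 18°
t = 175.2 × 0.3090 = 54.140 m

54.1 m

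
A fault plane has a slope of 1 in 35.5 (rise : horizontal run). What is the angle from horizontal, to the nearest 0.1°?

tan θ = 1/35.5 = 0.0282
θ = arctan(0.0282) = 1.61°

1.6°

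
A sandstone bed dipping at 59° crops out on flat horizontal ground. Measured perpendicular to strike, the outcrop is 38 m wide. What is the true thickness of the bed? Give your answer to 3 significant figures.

True thickness t = w · sin(dip) = 38 × sin 59°
t = 38 × 0.8572 = 32.572 m

32.6 m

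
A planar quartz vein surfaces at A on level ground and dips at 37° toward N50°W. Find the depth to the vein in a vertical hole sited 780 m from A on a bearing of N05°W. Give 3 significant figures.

The hole lies 45° from the dip direction, so the down-dip offset is 780 × cos 45° = 551.54 m.
Depth = down-dip offset × tan(dip) = 551.54 × tan 37° = 551.54 × 0.7536
Depth = 415.62 m

416 m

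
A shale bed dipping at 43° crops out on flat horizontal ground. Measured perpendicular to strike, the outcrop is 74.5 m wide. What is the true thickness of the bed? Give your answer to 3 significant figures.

True thickness t = w · sin(dip) = 74.5 × sin 43°
t = 74.5 × 0.6820 = 50.809 m

50.8 m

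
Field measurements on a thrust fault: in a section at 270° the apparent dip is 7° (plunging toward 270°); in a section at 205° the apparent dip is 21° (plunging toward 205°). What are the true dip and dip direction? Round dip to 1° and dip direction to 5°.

Each apparent-dip line lies in the plane. As unit vectors (x east, y north, z up), v₁ plunges 7°→270° and v₂ plunges 21°→205°.
Cross product v₁ × v₂ gives the pole to the plane: n ∝ (-0.103, -0.308, 0.840).
True dip = arccos(n_z / |n|) = arccos(0.9328) = 21.1°.
The horizontal component of n points toward azimuth atan2(n_x, n_y) = 199°, the dip direction.

true dip 21°, dip direction 200°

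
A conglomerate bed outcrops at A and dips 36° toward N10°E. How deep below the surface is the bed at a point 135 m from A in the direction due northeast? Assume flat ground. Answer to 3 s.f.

80.3 m

The hole lies 35° from the dip direction, so the down-dip offset is 135 × cos 35° = 110.59 m.
Depth = down-dip offset × tan(dip) = 110.59 × tan 36° = 110.59 × 0.7265
Depth = 80.35 m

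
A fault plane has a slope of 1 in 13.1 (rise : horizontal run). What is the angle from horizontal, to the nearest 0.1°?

tan θ = 1/13.1 = 0.0763
θ = arctan(0.0763) = 4.37°

4.4°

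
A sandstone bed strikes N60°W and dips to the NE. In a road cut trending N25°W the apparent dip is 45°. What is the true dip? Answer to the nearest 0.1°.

β = acute angle between strike N60°W and section N25°W = 35°.
tan(true dip) = tan 45° / sin 35° = 1.7434
true dip = arctan 1.7434 = 60.16°

60.2°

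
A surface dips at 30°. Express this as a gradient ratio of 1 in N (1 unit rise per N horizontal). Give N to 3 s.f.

1 : N means tan θ = 1/N, so N = 1/tan 30° = 1/0.5774

1 in 1.73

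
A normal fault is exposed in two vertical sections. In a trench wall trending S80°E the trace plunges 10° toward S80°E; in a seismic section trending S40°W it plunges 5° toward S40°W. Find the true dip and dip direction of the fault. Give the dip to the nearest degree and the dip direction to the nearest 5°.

true dip 15°, dip direction 150°

The two traces are lines in the plane: v₁ = (sin 100°·cos 10°, cos 100°·cos 10°, −sin 10°), v₂ = (sin 220°·cos 5°, cos 220°·cos 5°, −sin 5°).
Cross product v₁ × v₂ gives the pole to the plane: n ∝ (0.118, -0.196, 0.850).
tan δ = √(n_x²+n_y²)/n_z = 0.228/0.850, so δ = 15.0°.
The horizontal component of n points toward azimuth atan2(n_x, n_y) = 149°, the dip direction.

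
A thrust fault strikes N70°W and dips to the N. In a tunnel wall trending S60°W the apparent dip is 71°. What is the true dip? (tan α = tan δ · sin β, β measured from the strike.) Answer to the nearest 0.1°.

β = acute angle between strike N70°W and section S60°W = 50°.
tan(true dip) = tan 71° / sin 50° = 3.7912
δ = arctan(3.7912) = 75.22°

75.2°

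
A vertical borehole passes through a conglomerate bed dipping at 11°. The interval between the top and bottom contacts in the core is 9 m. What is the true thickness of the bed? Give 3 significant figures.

True thickness t = h · cos(dip) = 9 × cos 11°
t = 9 × 0.9816 = 8.835 m

8.83 m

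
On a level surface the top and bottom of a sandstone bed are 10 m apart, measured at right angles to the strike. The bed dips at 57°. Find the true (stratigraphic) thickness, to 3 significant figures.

8.39 m

True thickness t = w · sin(dip) = 10 × sin 57°
t = 10 × 0.8387 = 8.387 m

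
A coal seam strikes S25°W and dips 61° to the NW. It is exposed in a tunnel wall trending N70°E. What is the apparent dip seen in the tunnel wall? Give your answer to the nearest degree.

The strike is S25°W and the section trends N70°E; the acute angle between them is β = 45°.
tan(apparent dip) = tan 61° · sin 45° = 1.2757
α = arctan(1.2757) = 51.91°

52°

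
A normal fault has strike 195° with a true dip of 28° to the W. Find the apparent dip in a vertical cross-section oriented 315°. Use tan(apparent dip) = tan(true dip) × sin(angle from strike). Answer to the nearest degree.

25°

The section lies 60° from the strike.
tan α = tan 28° × sin 60° = 0.5317 × 0.8660 = 0.4605
α = arctan(0.4605) = 24.72°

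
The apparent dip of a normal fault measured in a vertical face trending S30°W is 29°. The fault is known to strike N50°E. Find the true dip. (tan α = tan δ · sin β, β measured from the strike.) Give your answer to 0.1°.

58.3°

The section is 20° from the strike.
tan δ = tan α / sin β = tan 29° / sin 20° = 0.5543 / 0.3420 = 1.6207
true dip = arctan 1.6207 = 58.32°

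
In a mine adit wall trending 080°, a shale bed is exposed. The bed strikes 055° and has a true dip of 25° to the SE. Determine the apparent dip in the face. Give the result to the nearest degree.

11°

The section lies 25° from the strike.
tan α = tan 25° × sin 25° = 0.4663 × 0.4226 = 0.1971
apparent dip = arctan 0.1971 = 11.15°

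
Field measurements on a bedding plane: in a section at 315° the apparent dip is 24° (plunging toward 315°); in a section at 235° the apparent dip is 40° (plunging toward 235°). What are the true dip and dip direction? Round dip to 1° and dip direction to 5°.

Each apparent-dip line lies in the plane. As unit vectors (x east, y north, z up), v₁ plunges 24°→315° and v₂ plunges 40°→235°.
Cross product v₁ × v₂ gives the pole to the plane: n ∝ (-0.594, -0.160, 0.689).
tan δ = √(n_x²+n_y²)/n_z = 0.615/0.689, so δ = 41.7°.
The horizontal component of n points toward azimuth atan2(n_x, n_y) = 255°, the dip direction.

true dip 42°, dip direction 255°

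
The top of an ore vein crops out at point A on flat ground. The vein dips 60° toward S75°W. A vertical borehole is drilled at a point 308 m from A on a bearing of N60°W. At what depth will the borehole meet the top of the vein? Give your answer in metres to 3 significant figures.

377 m

The hole lies 45° from the dip direction, so the down-dip offset is 308 × cos 45° = 217.79 m.
Depth = down-dip offset × tan(dip) = 217.79 × tan 60° = 217.79 × 1.7321
Depth = 377.22 m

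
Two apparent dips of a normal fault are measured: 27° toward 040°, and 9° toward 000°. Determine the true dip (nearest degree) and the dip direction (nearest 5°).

true dip 32°, dip direction 075°

The two traces are lines in the plane: v₁ = (sin 40°·cos 27°, cos 40°·cos 27°, −sin 27°), v₂ = (sin 0°·cos 9°, cos 0°·cos 9°, −sin 9°).
The plane normal is n = v₁ × v₂ ∝ (0.342, 0.090, 0.566).
True dip = arccos(n_z / |n|) = arccos(0.8482) = 32.0°.
Dip direction = azimuth of (n_x, n_y) = atan2(0.342, 0.090) = 75°.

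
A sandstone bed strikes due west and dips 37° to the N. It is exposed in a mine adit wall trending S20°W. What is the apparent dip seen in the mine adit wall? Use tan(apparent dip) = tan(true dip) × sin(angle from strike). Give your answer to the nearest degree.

35°

The strike is due west and the section trends S20°W; the acute angle between them is β = 70°.
tan(apparent dip) = tan 37° · sin 70° = 0.7081
α = arctan(0.7081) = 35.30°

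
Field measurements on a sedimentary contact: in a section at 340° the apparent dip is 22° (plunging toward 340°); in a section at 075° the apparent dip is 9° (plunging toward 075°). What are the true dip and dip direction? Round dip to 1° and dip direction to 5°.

true dip 24°, dip direction 005°

Each apparent-dip line lies in the plane. As unit vectors (x east, y north, z up), v₁ plunges 22°→340° and v₂ plunges 9°→075°.
The plane normal is n = v₁ × v₂ ∝ (0.041, 0.407, 0.912).
Dip δ = arctan(|n_h|/n_z) = arctan(0.409/0.912) = 24.1°.
Dip direction = atan2(0.041, 0.407) = 6° (azimuth of n's horizontal projection).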